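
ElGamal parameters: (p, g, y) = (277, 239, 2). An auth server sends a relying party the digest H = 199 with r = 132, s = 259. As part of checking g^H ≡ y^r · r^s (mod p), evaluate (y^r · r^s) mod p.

262

Squares mod 277: 2^1≡2, 2^2≡4, 2^4≡16, 2^8≡256, 2^16≡164, 2^32≡27, 2^64≡175, 2^128≡155
132 = 128 + 4, so 2^132 ≡ 155·16 ≡ 264 (mod 277)
Squares mod 277: 132^1≡132, 132^2≡250, 132^4≡175, 132^8≡155, 132^16≡203, 132^32≡213, 132^64≡218, 132^128≡157, 132^256≡273
259 = 256 + 2 + 1, so 132^259 ≡ 273·250·132 ≡ 129 (mod 277)
y^r · r^s ≡ 264·129 = 34056 ≡ 262 (mod 277)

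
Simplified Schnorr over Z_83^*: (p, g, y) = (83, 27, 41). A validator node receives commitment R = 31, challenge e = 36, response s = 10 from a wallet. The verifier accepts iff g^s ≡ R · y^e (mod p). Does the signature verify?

g^s mod p:
Squares mod 83: 27^1≡27, 27^2≡65, 27^4≡75, 27^8≡64
10 = 8 + 2, so 27^10 ≡ 64·65 ≡ 10 (mod 83)
R · y^e mod p:
Squares mod 83: 41^1≡41, 41^2≡21, 41^4≡26, 41^8≡12, 41^16≡61, 41^32≡69
36 = 32 + 4, so 41^36 ≡ 69·26 ≡ 51 (mod 83)
31·51 = 1581 ≡ 4 (mod 83)
10 ≠ 4; the check fails.

does not verify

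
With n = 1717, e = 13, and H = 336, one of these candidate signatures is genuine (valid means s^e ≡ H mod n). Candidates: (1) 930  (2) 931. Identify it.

2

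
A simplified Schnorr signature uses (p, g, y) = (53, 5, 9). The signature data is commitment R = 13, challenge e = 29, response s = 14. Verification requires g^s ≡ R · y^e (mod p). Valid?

g^s mod p:
5^2 = 25
5^4 ≡ 25^2 = 625 ≡ 42
5^8 ≡ 42^2 = 1764 ≡ 15
14 = 8 + 4 + 2, so 5^14 ≡ 15·42·25 ≡ 9 (mod 53)
R · y^e mod p:
9^2 = 81 ≡ 28
9^4 ≡ 28^2 = 784 ≡ 42
9^8 ≡ 42^2 = 1764 ≡ 15
9^16 ≡ 15^2 = 225 ≡ 13
29 = 16 + 8 + 4 + 1, so 9^29 ≡ 13·15·42·9 ≡ 40 (mod 53)
13·40 = 520 ≡ 43 (mod 53)
9 ≠ 43; the check fails.

no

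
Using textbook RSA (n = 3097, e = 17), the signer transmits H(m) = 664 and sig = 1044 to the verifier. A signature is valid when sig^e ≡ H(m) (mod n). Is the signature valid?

valid

sig^17 mod 3097 = 664
sig^17 mod 3097 = 664 matches H(m).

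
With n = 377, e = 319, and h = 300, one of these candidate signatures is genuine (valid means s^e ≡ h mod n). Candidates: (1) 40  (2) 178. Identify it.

Candidate 1: Squares mod 377: 40^1≡40, 40^2≡92, 40^4≡170, 40^8≡248, 40^16≡53, 40^32≡170, 40^64≡248, 40^128≡53, 40^256≡170; 319 = 256 + 32 + 16 + 8 + 4 + 2 + 1, so 40^319 ≡ 170·170·53·248·170·92·40 ≡ 300 (mod 377)
  → matches h = 300
Candidate 2: Squares mod 377: 178^1≡178, 178^2≡16, 178^4≡256, 178^8≡315, 178^16≡74, 178^32≡198, 178^64≡373, 178^128≡16, 178^256≡256; 319 = 256 + 32 + 16 + 8 + 4 + 2 + 1, so 178^319 ≡ 256·198·74·315·256·16·178 ≡ 295 (mod 377)

1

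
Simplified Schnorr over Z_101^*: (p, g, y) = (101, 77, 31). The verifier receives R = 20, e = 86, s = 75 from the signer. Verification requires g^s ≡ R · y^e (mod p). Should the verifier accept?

g^s mod p:
Squares mod 101: 77^1≡77, 77^2≡71, 77^4≡92, 77^8≡81, 77^16≡97, 77^32≡16, 77^64≡54
75 = 64 + 8 + 2 + 1, so 77^75 ≡ 54·81·71·77 ≡ 100 (mod 101)
R · y^e mod p:
Squares mod 101: 31^1≡31, 31^2≡52, 31^4≡78, 31^8≡24, 31^16≡71, 31^32≡92, 31^64≡81
86 = 64 + 16 + 4 + 2, so 31^86 ≡ 81·71·78·52 ≡ 5 (mod 101)
20·5 = 100 ≡ 100 (mod 101)
100 ≡ 100 (mod 101); signature holds.

accept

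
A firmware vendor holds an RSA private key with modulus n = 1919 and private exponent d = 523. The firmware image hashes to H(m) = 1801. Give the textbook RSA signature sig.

(H(m))^523 mod 1919 = 642

642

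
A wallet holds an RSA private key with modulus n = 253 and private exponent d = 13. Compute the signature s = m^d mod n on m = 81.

75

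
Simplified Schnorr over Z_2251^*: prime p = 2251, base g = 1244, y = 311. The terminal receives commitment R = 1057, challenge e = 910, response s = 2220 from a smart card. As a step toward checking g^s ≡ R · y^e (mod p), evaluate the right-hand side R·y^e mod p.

Squares mod 2251: 311^1≡311, 311^2≡2179, 311^4≡682, 311^8≡1418, 311^16≡581, 311^32≡2162, 311^64≡1168, 311^128≡118, 311^256≡418, 311^512≡1397
910 = 512 + 256 + 128 + 8 + 4 + 2, so 311^910 ≡ 1397·418·118·1418·682·2179 ≡ 753 (mod 2251)
R · y^e ≡ 1057·753 = 795921 ≡ 1318 (mod 2251)

1318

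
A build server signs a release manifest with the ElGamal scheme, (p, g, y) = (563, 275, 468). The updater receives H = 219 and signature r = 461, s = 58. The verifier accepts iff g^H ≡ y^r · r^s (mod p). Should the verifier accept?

reject

Left side g^H mod p:
Squares mod 563: 275^1≡275, 275^2≡183, 275^4≡272, 275^8≡231, 275^16≡439, 275^32≡175, 275^64≡223, 275^128≡185
219 = 128 + 64 + 16 + 8 + 2 + 1, so 275^219 ≡ 185·223·439·231·183·275 ≡ 531 (mod 563)
Right side y^r · r^s mod p:
Squares mod 563: 468^1≡468, 468^2≡17, 468^4≡289, 468^8≡197, 468^16≡525, 468^32≡318, 468^64≡347, 468^128≡490, 468^256≡262
461 = 256 + 128 + 64 + 8 + 4 + 1, so 468^461 ≡ 262·490·347·197·289·468 ≡ 177 (mod 563)
Squares mod 563: 461^1≡461, 461^2≡270, 461^4≡273, 461^8≡213, 461^16≡329, 461^32≡145
58 = 32 + 16 + 8 + 2, so 461^58 ≡ 145·329·213·270 ≡ 349 (mod 563)
177·349 = 61773 ≡ 406 (mod 563)
531 ≠ 406, so verification fails.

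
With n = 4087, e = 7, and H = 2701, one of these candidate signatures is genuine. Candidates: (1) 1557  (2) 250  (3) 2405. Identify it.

Candidate 1: Squares mod 4087: 1557^1≡1557, 1557^2≡658, 1557^4≡3829; 7 = 4 + 2 + 1, so 1557^7 ≡ 3829·658·1557 ≡ 90 (mod 4087)
Candidate 2: Squares mod 4087: 250^1≡250, 250^2≡1195, 250^4≡1662; 7 = 4 + 2 + 1, so 250^7 ≡ 1662·1195·250 ≡ 1044 (mod 4087)
Candidate 3: Squares mod 4087: 2405^1≡2405, 2405^2≡920, 2405^4≡391; 7 = 4 + 2 + 1, so 2405^7 ≡ 391·920·2405 ≡ 2701 (mod 4087)
  → matches H = 2701

3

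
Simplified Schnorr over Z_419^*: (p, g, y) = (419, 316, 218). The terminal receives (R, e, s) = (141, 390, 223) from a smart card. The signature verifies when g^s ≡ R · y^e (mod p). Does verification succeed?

fails

g^s mod p:
Squares mod 419: 316^1≡316, 316^2≡134, 316^4≡358, 316^8≡369, 316^16≡405, 316^32≡196, 316^64≡287, 316^128≡245
223 = 128 + 64 + 16 + 8 + 4 + 2 + 1, so 316^223 ≡ 245·287·405·369·358·134·316 ≡ 175 (mod 419)
R · y^e mod p:
Squares mod 419: 218^1≡218, 218^2≡177, 218^4≡323, 218^8≡417, 218^16≡4, 218^32≡16, 218^64≡256, 218^128≡172, 218^256≡254
390 = 256 + 128 + 4 + 2, so 218^390 ≡ 254·172·323·177 ≡ 413 (mod 419)
141·413 = 58233 ≡ 411 (mod 419)
175 ≠ 411; the check fails.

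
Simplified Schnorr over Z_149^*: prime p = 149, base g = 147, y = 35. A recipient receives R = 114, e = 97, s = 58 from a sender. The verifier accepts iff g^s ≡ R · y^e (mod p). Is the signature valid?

g^s mod p:
Squares mod 149: 147^1≡147, 147^2≡4, 147^4≡16, 147^8≡107, 147^16≡125, 147^32≡129
58 = 32 + 16 + 8 + 2, so 147^58 ≡ 129·125·107·4 ≡ 118 (mod 149)
R · y^e mod p:
Squares mod 149: 35^1≡35, 35^2≡33, 35^4≡46, 35^8≡30, 35^16≡6, 35^32≡36, 35^64≡104
97 = 64 + 32 + 1, so 35^97 ≡ 104·36·35 ≡ 69 (mod 149)
114·69 = 7866 ≡ 118 (mod 149)
118 ≡ 118 (mod 149); signature holds.

valid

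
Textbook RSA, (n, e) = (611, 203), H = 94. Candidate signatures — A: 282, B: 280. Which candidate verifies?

A

Candidate A: Squares mod 611: 282^1≡282, 282^2≡94, 282^4≡282, 282^8≡94, 282^16≡282, 282^32≡94, 282^64≡282, 282^128≡94; 203 = 128 + 64 + 8 + 2 + 1, so 282^203 ≡ 94·282·94·94·282 ≡ 94 (mod 611)
  → matches H = 94
Candidate B: Squares mod 611: 280^1≡280, 280^2≡192, 280^4≡204, 280^8≡68, 280^16≡347, 280^32≡42, 280^64≡542, 280^128≡484; 203 = 128 + 64 + 8 + 2 + 1, so 280^203 ≡ 484·542·68·192·280 ≡ 561 (mod 611)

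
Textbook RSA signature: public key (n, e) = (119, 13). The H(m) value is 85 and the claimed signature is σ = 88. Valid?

no

σ^2 ≡ 88^2 = 7744 ≡ 9
σ^4 ≡ 9^2 = 81
σ^8 ≡ 81^2 = 6561 ≡ 16
13 = 8 + 4 + 1, so σ^13 ≡ 16·81·88 ≡ 46 (mod 119)
46 ≠ 85, so verification fails.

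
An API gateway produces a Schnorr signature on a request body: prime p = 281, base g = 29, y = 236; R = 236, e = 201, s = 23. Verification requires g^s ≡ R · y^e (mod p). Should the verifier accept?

reject

g^s mod p:
Squares mod 281: 29^1≡29, 29^2≡279, 29^4≡4, 29^8≡16, 29^16≡256
23 = 16 + 4 + 2 + 1, so 29^23 ≡ 256·4·279·29 ≡ 180 (mod 281)
R · y^e mod p:
Squares mod 281: 236^1≡236, 236^2≡58, 236^4≡273, 236^8≡64, 236^16≡162, 236^32≡111, 236^64≡238, 236^128≡163
201 = 128 + 64 + 8 + 1, so 236^201 ≡ 163·238·64·236 ≡ 4 (mod 281)
236·4 = 944 ≡ 101 (mod 281)
180 ≠ 101; the check fails.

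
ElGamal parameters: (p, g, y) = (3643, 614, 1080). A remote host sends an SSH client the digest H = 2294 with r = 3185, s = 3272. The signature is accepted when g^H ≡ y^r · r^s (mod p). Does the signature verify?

does not verify

Left side g^H mod p:
614^2 = 376996 ≡ 1767
614^4 ≡ 1767^2 = 3122289 ≡ 238
614^8 ≡ 238^2 = 56644 ≡ 1999
614^16 ≡ 1999^2 = 3996001 ≡ 3273
614^32 ≡ 3273^2 = 10712529 ≡ 2109
614^64 ≡ 2109^2 = 4447881 ≡ 3421
614^128 ≡ 3421^2 = 11703241 ≡ 1925
614^256 ≡ 1925^2 = 3705625 ≡ 694
614^512 ≡ 694^2 = 481636 ≡ 760
614^1024 ≡ 760^2 = 577600 ≡ 2006
614^2048 ≡ 2006^2 = 4024036 ≡ 2164
2294 = 2048 + 128 + 64 + 32 + 16 + 4 + 2, so 614^2294 ≡ 2164·1925·3421·2109·3273·238·1767 ≡ 2604 (mod 3643)
Right side y^r · r^s mod p:
1080^2 = 1166400 ≡ 640
1080^4 ≡ 640^2 = 409600 ≡ 1584
1080^8 ≡ 1584^2 = 2509056 ≡ 2672
1080^16 ≡ 2672^2 = 7139584 ≡ 2947
1080^32 ≡ 2947^2 = 8684809 ≡ 3540
1080^64 ≡ 3540^2 = 12531600 ≡ 3323
1080^128 ≡ 3323^2 = 11042329 ≡ 396
1080^256 ≡ 396^2 = 156816 ≡ 167
1080^512 ≡ 167^2 = 27889 ≡ 2388
1080^1024 ≡ 2388^2 = 5702544 ≡ 1249
1080^2048 ≡ 1249^2 = 1560001 ≡ 797
3185 = 2048 + 1024 + 64 + 32 + 16 + 1, so 1080^3185 ≡ 797·1249·3323·3540·2947·1080 ≡ 3279 (mod 3643)
3185^2 = 10144225 ≡ 2113
3185^4 ≡ 2113^2 = 4464769 ≡ 2094
3185^8 ≡ 2094^2 = 4384836 ≡ 2307
3185^16 ≡ 2307^2 = 5322249 ≡ 3469
3185^32 ≡ 3469^2 = 12033961 ≡ 1132
3185^64 ≡ 1132^2 = 1281424 ≡ 2731
3185^128 ≡ 2731^2 = 7458361 ≡ 1140
3185^256 ≡ 1140^2 = 1299600 ≡ 2692
3185^512 ≡ 2692^2 = 7246864 ≡ 937
3185^1024 ≡ 937^2 = 877969 ≡ 6
3185^2048 ≡ 6^2 = 36
3272 = 2048 + 1024 + 128 + 64 + 8, so 3185^3272 ≡ 36·6·1140·2731·2307 ≡ 2603 (mod 3643)
3279·2603 = 8535237 ≡ 3331 (mod 3643)
2604 ≠ 3331, so verification fails.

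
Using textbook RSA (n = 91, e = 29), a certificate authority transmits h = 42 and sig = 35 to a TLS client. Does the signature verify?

sig^2 ≡ 35^2 = 1225 ≡ 42
sig^4 ≡ 42^2 = 1764 ≡ 35
sig^8 ≡ 35^2 = 1225 ≡ 42
sig^16 ≡ 42^2 = 1764 ≡ 35
29 = 16 + 8 + 4 + 1, so sig^29 ≡ 35·42·35·35 ≡ 42 (mod 91)
42 = h, so the signature checks out.

verifies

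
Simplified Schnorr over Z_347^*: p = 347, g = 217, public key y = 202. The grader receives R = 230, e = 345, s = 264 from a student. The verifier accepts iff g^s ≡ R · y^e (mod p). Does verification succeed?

fails

g^s mod p:
217^2 = 47089 ≡ 244
217^4 ≡ 244^2 = 59536 ≡ 199
217^8 ≡ 199^2 = 39601 ≡ 43
217^16 ≡ 43^2 = 1849 ≡ 114
217^32 ≡ 114^2 = 12996 ≡ 157
217^64 ≡ 157^2 = 24649 ≡ 12
217^128 ≡ 12^2 = 144
217^256 ≡ 144^2 = 20736 ≡ 263
264 = 256 + 8, so 217^264 ≡ 263·43 ≡ 205 (mod 347)
R · y^e mod p:
202^2 = 40804 ≡ 205
202^4 ≡ 205^2 = 42025 ≡ 38
202^8 ≡ 38^2 = 1444 ≡ 56
202^16 ≡ 56^2 = 3136 ≡ 13
202^32 ≡ 13^2 = 169
202^64 ≡ 169^2 = 28561 ≡ 107
202^128 ≡ 107^2 = 11449 ≡ 345
202^256 ≡ 345^2 = 119025 ≡ 4
345 = 256 + 64 + 16 + 8 + 1, so 202^345 ≡ 4·107·13·56·202 ≡ 67 (mod 347)
230·67 = 15410 ≡ 142 (mod 347)
205 ≠ 142; the check fails.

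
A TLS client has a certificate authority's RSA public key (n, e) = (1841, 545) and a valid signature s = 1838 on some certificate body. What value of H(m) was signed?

1290

s^2 ≡ 1838^2 = 3378244 ≡ 9
s^4 ≡ 9^2 = 81
s^8 ≡ 81^2 = 6561 ≡ 1038
s^16 ≡ 1038^2 = 1077444 ≡ 459
s^32 ≡ 459^2 = 210681 ≡ 807
s^64 ≡ 807^2 = 651249 ≡ 1376
s^128 ≡ 1376^2 = 1893376 ≡ 828
s^256 ≡ 828^2 = 685584 ≡ 732
s^512 ≡ 732^2 = 535824 ≡ 93
545 = 512 + 32 + 1, so s^545 ≡ 93·807·1838 ≡ 1290 (mod 1841)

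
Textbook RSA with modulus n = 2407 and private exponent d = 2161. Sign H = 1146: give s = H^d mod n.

1518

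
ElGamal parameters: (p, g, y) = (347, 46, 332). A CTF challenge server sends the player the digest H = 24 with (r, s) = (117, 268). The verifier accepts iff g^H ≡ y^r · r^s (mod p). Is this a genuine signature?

Left side g^H mod p:
46^2 = 2116 ≡ 34
46^4 ≡ 34^2 = 1156 ≡ 115
46^8 ≡ 115^2 = 13225 ≡ 39
46^16 ≡ 39^2 = 1521 ≡ 133
24 = 16 + 8, so 46^24 ≡ 133·39 ≡ 329 (mod 347)
Right side y^r · r^s mod p:
332^2 = 110224 ≡ 225
332^4 ≡ 225^2 = 50625 ≡ 310
332^8 ≡ 310^2 = 96100 ≡ 328
332^16 ≡ 328^2 = 107584 ≡ 14
332^32 ≡ 14^2 = 196
332^64 ≡ 196^2 = 38416 ≡ 246
117 = 64 + 32 + 16 + 4 + 1, so 332^117 ≡ 246·196·14·310·332 ≡ 117 (mod 347)
117^2 = 13689 ≡ 156
117^4 ≡ 156^2 = 24336 ≡ 46
117^8 ≡ 46^2 = 2116 ≡ 34
117^16 ≡ 34^2 = 1156 ≡ 115
117^32 ≡ 115^2 = 13225 ≡ 39
117^64 ≡ 39^2 = 1521 ≡ 133
117^128 ≡ 133^2 = 17689 ≡ 339
117^256 ≡ 339^2 = 114921 ≡ 64
268 = 256 + 8 + 4, so 117^268 ≡ 64·34·46 ≡ 160 (mod 347)
117·160 = 18720 ≡ 329 (mod 347)
329 ≡ 329 (mod 347), so the signature is genuine.

genuine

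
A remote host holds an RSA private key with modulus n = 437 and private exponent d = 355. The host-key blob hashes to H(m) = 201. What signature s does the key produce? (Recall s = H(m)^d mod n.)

106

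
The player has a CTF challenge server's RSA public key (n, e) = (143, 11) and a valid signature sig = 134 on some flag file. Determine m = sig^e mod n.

101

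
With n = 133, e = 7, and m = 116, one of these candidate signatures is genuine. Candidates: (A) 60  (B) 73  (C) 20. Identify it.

A

Candidate A: 60^7 mod 133 = 116
  → matches m = 116
Candidate B: 73^7 mod 133 = 17
Candidate C: 20^7 mod 133 = 20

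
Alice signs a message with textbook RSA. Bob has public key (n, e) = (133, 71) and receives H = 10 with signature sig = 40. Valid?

yes

sig^2 ≡ 40^2 = 1600 ≡ 4
sig^4 ≡ 4^2 = 16
sig^8 ≡ 16^2 = 256 ≡ 123
sig^16 ≡ 123^2 = 15129 ≡ 100
sig^32 ≡ 100^2 = 10000 ≡ 25
sig^64 ≡ 25^2 = 625 ≡ 93
71 = 64 + 4 + 2 + 1, so sig^71 ≡ 93·16·4·40 ≡ 10 (mod 133)
sig^71 mod 133 = 10 matches H.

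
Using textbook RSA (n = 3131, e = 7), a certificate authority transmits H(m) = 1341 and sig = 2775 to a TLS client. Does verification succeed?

sig^7 mod 3131 = 1341
Since 1341 equals the digest 1341, verification succeeds.

passes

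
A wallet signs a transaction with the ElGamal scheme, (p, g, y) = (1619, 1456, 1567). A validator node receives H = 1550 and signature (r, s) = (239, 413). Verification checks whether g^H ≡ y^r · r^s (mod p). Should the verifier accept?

Left side g^H mod p:
1456^1550 mod 1619 = 1167
Right side y^r · r^s mod p:
1567^239 mod 1619 = 1588
239^413 mod 1619 = 1543
1588·1543 = 2450284 ≡ 737 (mod 1619)
1167 ≠ 737, so verification fails.

reject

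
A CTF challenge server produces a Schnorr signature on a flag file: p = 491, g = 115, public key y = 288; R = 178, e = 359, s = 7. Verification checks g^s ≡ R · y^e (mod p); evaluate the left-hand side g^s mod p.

115^2 = 13225 ≡ 459
115^4 ≡ 459^2 = 210681 ≡ 42
7 = 4 + 2 + 1, so 115^7 ≡ 42·459·115 ≡ 105 (mod 491)

105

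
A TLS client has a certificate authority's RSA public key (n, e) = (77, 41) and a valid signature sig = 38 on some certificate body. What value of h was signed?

5

sig^2 ≡ 38^2 = 1444 ≡ 58
sig^4 ≡ 58^2 = 3364 ≡ 53
sig^8 ≡ 53^2 = 2809 ≡ 37
sig^16 ≡ 37^2 = 1369 ≡ 60
sig^32 ≡ 60^2 = 3600 ≡ 58
41 = 32 + 8 + 1, so sig^41 ≡ 58·37·38 ≡ 5 (mod 77)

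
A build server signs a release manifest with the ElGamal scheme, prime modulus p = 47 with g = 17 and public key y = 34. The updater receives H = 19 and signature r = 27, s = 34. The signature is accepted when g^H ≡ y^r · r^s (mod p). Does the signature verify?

does not verify

Left side g^H mod p:
17^2 = 289 ≡ 7
17^4 ≡ 7^2 = 49 ≡ 2
17^8 ≡ 2^2 = 4
17^16 ≡ 4^2 = 16
19 = 16 + 2 + 1, so 17^19 ≡ 16·7·17 ≡ 24 (mod 47)
Right side y^r · r^s mod p:
34^2 = 1156 ≡ 28
34^4 ≡ 28^2 = 784 ≡ 32
34^8 ≡ 32^2 = 1024 ≡ 37
34^16 ≡ 37^2 = 1369 ≡ 6
27 = 16 + 8 + 2 + 1, so 34^27 ≡ 6·37·28·34 ≡ 32 (mod 47)
27^2 = 729 ≡ 24
27^4 ≡ 24^2 = 576 ≡ 12
27^8 ≡ 12^2 = 144 ≡ 3
27^16 ≡ 3^2 = 9
27^32 ≡ 9^2 = 81 ≡ 34
34 = 32 + 2, so 27^34 ≡ 34·24 ≡ 17 (mod 47)
32·17 = 544 ≡ 27 (mod 47)
24 ≠ 27, so verification fails.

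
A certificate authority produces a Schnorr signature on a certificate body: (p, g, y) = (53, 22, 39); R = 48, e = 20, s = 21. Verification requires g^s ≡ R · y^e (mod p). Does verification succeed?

fails

g^s mod p:
22^2 = 484 ≡ 7
22^4 ≡ 7^2 = 49
22^8 ≡ 49^2 = 2401 ≡ 16
22^16 ≡ 16^2 = 256 ≡ 44
21 = 16 + 4 + 1, so 22^21 ≡ 44·49·22 ≡ 50 (mod 53)
R · y^e mod p:
39^2 = 1521 ≡ 37
39^4 ≡ 37^2 = 1369 ≡ 44
39^8 ≡ 44^2 = 1936 ≡ 28
39^16 ≡ 28^2 = 784 ≡ 42
20 = 16 + 4, so 39^20 ≡ 42·44 ≡ 46 (mod 53)
48·46 = 2208 ≡ 35 (mod 53)
50 ≠ 35; the check fails.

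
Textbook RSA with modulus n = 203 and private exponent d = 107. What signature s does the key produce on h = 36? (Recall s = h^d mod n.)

Squares mod 203: h^1≡36, h^2≡78, h^4≡197, h^8≡36, h^16≡78, h^32≡197, h^64≡36
107 = 64 + 32 + 8 + 2 + 1, so h^107 ≡ 36·197·36·78·36 ≡ 78 (mod 203)

78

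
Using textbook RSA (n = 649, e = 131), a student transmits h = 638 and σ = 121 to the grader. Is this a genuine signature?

Squares mod 649: σ^1≡121, σ^2≡363, σ^4≡22, σ^8≡484, σ^16≡616, σ^32≡440, σ^64≡198, σ^128≡264
131 = 128 + 2 + 1, so σ^131 ≡ 264·363·121 ≡ 638 (mod 649)
638 = h, so the signature checks out.

genuine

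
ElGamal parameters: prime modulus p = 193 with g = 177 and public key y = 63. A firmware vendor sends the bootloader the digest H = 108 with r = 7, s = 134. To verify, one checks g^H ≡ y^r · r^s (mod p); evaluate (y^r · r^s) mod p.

63^2 = 3969 ≡ 109
63^4 ≡ 109^2 = 11881 ≡ 108
7 = 4 + 2 + 1, so 63^7 ≡ 108·109·63 ≡ 130 (mod 193)
7^2 = 49
7^4 ≡ 49^2 = 2401 ≡ 85
7^8 ≡ 85^2 = 7225 ≡ 84
7^16 ≡ 84^2 = 7056 ≡ 108
7^32 ≡ 108^2 = 11664 ≡ 84
7^64 ≡ 84^2 = 7056 ≡ 108
7^128 ≡ 108^2 = 11664 ≡ 84
134 = 128 + 4 + 2, so 7^134 ≡ 84·85·49 ≡ 144 (mod 193)
y^r · r^s ≡ 130·144 = 18720 ≡ 192 (mod 193)

192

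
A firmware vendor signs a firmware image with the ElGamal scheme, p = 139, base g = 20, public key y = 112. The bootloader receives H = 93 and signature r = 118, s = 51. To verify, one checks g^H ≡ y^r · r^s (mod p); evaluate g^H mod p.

Squares mod 139: 20^1≡20, 20^2≡122, 20^4≡11, 20^8≡121, 20^16≡46, 20^32≡31, 20^64≡127
93 = 64 + 16 + 8 + 4 + 1, so 20^93 ≡ 127·46·121·11·20 ≡ 6 (mod 139)

6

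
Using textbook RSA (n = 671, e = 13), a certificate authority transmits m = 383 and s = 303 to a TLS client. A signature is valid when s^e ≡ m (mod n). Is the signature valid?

invalid

Squares mod 671: s^1≡303, s^2≡553, s^4≡504, s^8≡378
13 = 8 + 4 + 1, so s^13 ≡ 378·504·303 ≡ 348 (mod 671)
s^13 mod 671 = 348, but m = 383.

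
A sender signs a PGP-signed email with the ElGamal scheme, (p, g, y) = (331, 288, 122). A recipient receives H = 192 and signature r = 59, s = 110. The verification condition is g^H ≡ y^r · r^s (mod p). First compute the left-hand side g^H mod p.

100

288^2 = 82944 ≡ 194
288^4 ≡ 194^2 = 37636 ≡ 233
288^8 ≡ 233^2 = 54289 ≡ 5
288^16 ≡ 5^2 = 25
288^32 ≡ 25^2 = 625 ≡ 294
288^64 ≡ 294^2 = 86436 ≡ 45
288^128 ≡ 45^2 = 2025 ≡ 39
192 = 128 + 64, so 288^192 ≡ 39·45 ≡ 100 (mod 331)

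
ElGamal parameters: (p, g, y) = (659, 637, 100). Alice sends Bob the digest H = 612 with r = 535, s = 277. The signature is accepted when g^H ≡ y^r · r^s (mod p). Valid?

no

Left side g^H mod p:
637^2 = 405769 ≡ 484
637^4 ≡ 484^2 = 234256 ≡ 311
637^8 ≡ 311^2 = 96721 ≡ 507
637^16 ≡ 507^2 = 257049 ≡ 39
637^32 ≡ 39^2 = 1521 ≡ 203
637^64 ≡ 203^2 = 41209 ≡ 351
637^128 ≡ 351^2 = 123201 ≡ 627
637^256 ≡ 627^2 = 393129 ≡ 365
637^512 ≡ 365^2 = 133225 ≡ 107
612 = 512 + 64 + 32 + 4, so 637^612 ≡ 107·351·203·311 ≡ 127 (mod 659)
Right side y^r · r^s mod p:
100^2 = 10000 ≡ 115
100^4 ≡ 115^2 = 13225 ≡ 45
100^8 ≡ 45^2 = 2025 ≡ 48
100^16 ≡ 48^2 = 2304 ≡ 327
100^32 ≡ 327^2 = 106929 ≡ 171
100^64 ≡ 171^2 = 29241 ≡ 245
100^128 ≡ 245^2 = 60025 ≡ 56
100^256 ≡ 56^2 = 3136 ≡ 500
100^512 ≡ 500^2 = 250000 ≡ 239
535 = 512 + 16 + 4 + 2 + 1, so 100^535 ≡ 239·327·45·115·100 ≡ 504 (mod 659)
535^2 = 286225 ≡ 219
535^4 ≡ 219^2 = 47961 ≡ 513
535^8 ≡ 513^2 = 263169 ≡ 228
535^16 ≡ 228^2 = 51984 ≡ 582
535^32 ≡ 582^2 = 338724 ≡ 657
535^64 ≡ 657^2 = 431649 ≡ 4
535^128 ≡ 4^2 = 16
535^256 ≡ 16^2 = 256
277 = 256 + 16 + 4 + 1, so 535^277 ≡ 256·582·513·535 ≡ 245 (mod 659)
504·245 = 123480 ≡ 247 (mod 659)
127 ≠ 247, so verification fails.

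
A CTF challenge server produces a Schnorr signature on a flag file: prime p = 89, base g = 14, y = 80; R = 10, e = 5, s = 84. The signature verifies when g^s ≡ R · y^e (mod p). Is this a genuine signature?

g^s mod p:
14^2 = 196 ≡ 18
14^4 ≡ 18^2 = 324 ≡ 57
14^8 ≡ 57^2 = 3249 ≡ 45
14^16 ≡ 45^2 = 2025 ≡ 67
14^32 ≡ 67^2 = 4489 ≡ 39
14^64 ≡ 39^2 = 1521 ≡ 8
84 = 64 + 16 + 4, so 14^84 ≡ 8·67·57 ≡ 25 (mod 89)
R · y^e mod p:
80^2 = 6400 ≡ 81
80^4 ≡ 81^2 = 6561 ≡ 64
5 = 4 + 1, so 80^5 ≡ 64·80 ≡ 47 (mod 89)
10·47 = 470 ≡ 25 (mod 89)
25 ≡ 25 (mod 89); signature holds.

genuine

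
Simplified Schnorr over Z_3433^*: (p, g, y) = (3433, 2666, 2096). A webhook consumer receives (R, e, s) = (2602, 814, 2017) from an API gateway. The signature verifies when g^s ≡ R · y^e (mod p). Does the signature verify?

g^s mod p:
2666^2 = 7107556 ≡ 1246
2666^4 ≡ 1246^2 = 1552516 ≡ 800
2666^8 ≡ 800^2 = 640000 ≡ 1462
2666^16 ≡ 1462^2 = 2137444 ≡ 2118
2666^32 ≡ 2118^2 = 4485924 ≡ 2426
2666^64 ≡ 2426^2 = 5885476 ≡ 1314
2666^128 ≡ 1314^2 = 1726596 ≡ 3230
2666^256 ≡ 3230^2 = 10432900 ≡ 13
2666^512 ≡ 13^2 = 169
2666^1024 ≡ 169^2 = 28561 ≡ 1097
2017 = 1024 + 512 + 256 + 128 + 64 + 32 + 1, so 2666^2017 ≡ 1097·169·13·3230·1314·2426·2666 ≡ 2408 (mod 3433)
R · y^e mod p:
2096^2 = 4393216 ≡ 2409
2096^4 ≡ 2409^2 = 5803281 ≡ 1511
2096^8 ≡ 1511^2 = 2283121 ≡ 176
2096^16 ≡ 176^2 = 30976 ≡ 79
2096^32 ≡ 79^2 = 6241 ≡ 2808
2096^64 ≡ 2808^2 = 7884864 ≡ 2696
2096^128 ≡ 2696^2 = 7268416 ≡ 755
2096^256 ≡ 755^2 = 570025 ≡ 147
2096^512 ≡ 147^2 = 21609 ≡ 1011
814 = 512 + 256 + 32 + 8 + 4 + 2, so 2096^814 ≡ 1011·147·2808·176·1511·2409 ≡ 2386 (mod 3433)
2602·2386 = 6208372 ≡ 1508 (mod 3433)
2408 ≠ 1508; the check fails.

does not verify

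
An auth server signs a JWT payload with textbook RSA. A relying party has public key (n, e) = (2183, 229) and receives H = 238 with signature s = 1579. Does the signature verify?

does not verify

Squares mod 2183: s^1≡1579, s^2≡255, s^4≡1718, s^8≡108, s^16≡749, s^32≡2153, s^64≡900, s^128≡107
229 = 128 + 64 + 32 + 4 + 1, so s^229 ≡ 107·900·2153·1718·1579 ≡ 1945 (mod 2183)
The recovered value 1945 does not match the digest 238.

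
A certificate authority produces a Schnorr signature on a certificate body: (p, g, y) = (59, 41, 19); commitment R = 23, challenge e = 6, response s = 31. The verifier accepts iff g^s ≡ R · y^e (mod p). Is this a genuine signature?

g^s mod p:
Squares mod 59: 41^1≡41, 41^2≡29, 41^4≡15, 41^8≡48, 41^16≡3
31 = 16 + 8 + 4 + 2 + 1, so 41^31 ≡ 3·48·15·29·41 ≡ 29 (mod 59)
R · y^e mod p:
Squares mod 59: 19^1≡19, 19^2≡7, 19^4≡49
6 = 4 + 2, so 19^6 ≡ 49·7 ≡ 48 (mod 59)
23·48 = 1104 ≡ 42 (mod 59)
29 ≠ 42; the check fails.

forged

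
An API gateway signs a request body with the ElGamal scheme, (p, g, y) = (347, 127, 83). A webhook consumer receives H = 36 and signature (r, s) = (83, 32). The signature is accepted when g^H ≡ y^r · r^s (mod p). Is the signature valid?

Left side g^H mod p:
127^2 = 16129 ≡ 167
127^4 ≡ 167^2 = 27889 ≡ 129
127^8 ≡ 129^2 = 16641 ≡ 332
127^16 ≡ 332^2 = 110224 ≡ 225
127^32 ≡ 225^2 = 50625 ≡ 310
36 = 32 + 4, so 127^36 ≡ 310·129 ≡ 85 (mod 347)
Right side y^r · r^s mod p:
83^2 = 6889 ≡ 296
83^4 ≡ 296^2 = 87616 ≡ 172
83^8 ≡ 172^2 = 29584 ≡ 89
83^16 ≡ 89^2 = 7921 ≡ 287
83^32 ≡ 287^2 = 82369 ≡ 130
83^64 ≡ 130^2 = 16900 ≡ 244
83 = 64 + 16 + 2 + 1, so 83^83 ≡ 244·287·296·83 ≡ 43 (mod 347)
83^2 = 6889 ≡ 296
83^4 ≡ 296^2 = 87616 ≡ 172
83^8 ≡ 172^2 = 29584 ≡ 89
83^16 ≡ 89^2 = 7921 ≡ 287
83^32 ≡ 287^2 = 82369 ≡ 130
43·130 = 5590 ≡ 38 (mod 347)
85 ≠ 38, so verification fails.

invalid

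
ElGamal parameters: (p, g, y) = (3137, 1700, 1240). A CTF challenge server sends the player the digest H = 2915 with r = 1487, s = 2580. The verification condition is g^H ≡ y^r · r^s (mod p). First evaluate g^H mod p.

1700^2 = 2890000 ≡ 823
1700^4 ≡ 823^2 = 677329 ≡ 2874
1700^8 ≡ 2874^2 = 8259876 ≡ 155
1700^16 ≡ 155^2 = 24025 ≡ 2066
1700^32 ≡ 2066^2 = 4268356 ≡ 2036
1700^64 ≡ 2036^2 = 4145296 ≡ 1319
1700^128 ≡ 1319^2 = 1739761 ≡ 1863
1700^256 ≡ 1863^2 = 3470769 ≡ 1247
1700^512 ≡ 1247^2 = 1555009 ≡ 2194
1700^1024 ≡ 2194^2 = 4813636 ≡ 1478
1700^2048 ≡ 1478^2 = 2184484 ≡ 1132
2915 = 2048 + 512 + 256 + 64 + 32 + 2 + 1, so 1700^2915 ≡ 1132·2194·1247·1319·2036·823·1700 ≡ 3096 (mod 3137)

3096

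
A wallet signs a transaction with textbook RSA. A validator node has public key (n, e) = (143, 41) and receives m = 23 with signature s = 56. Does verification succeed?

Squares mod 143: s^1≡56, s^2≡133, s^4≡100, s^8≡133, s^16≡100, s^32≡133
41 = 32 + 8 + 1, so s^41 ≡ 133·133·56 ≡ 23 (mod 143)
s^41 mod 143 = 23 matches m.

passes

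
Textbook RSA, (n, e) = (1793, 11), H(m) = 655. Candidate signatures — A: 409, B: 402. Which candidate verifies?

Candidate A: Squares mod 1793: 409^1≡409, 409^2≡532, 409^4≡1523, 409^8≡1180; 11 = 8 + 2 + 1, so 409^11 ≡ 1180·532·409 ≡ 1619 (mod 1793)
Candidate B: Squares mod 1793: 402^1≡402, 402^2≡234, 402^4≡966, 402^8≡796; 11 = 8 + 2 + 1, so 402^11 ≡ 796·234·402 ≡ 655 (mod 1793)
  → matches H(m) = 655

B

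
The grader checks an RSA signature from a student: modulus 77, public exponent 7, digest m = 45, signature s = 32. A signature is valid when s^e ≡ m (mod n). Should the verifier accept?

reject

s^7 mod 77 = 32
32 ≠ 45, so verification fails.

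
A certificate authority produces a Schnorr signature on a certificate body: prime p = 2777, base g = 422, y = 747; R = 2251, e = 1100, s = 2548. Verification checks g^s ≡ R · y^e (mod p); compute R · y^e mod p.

1632

747^2 = 558009 ≡ 2609
747^4 ≡ 2609^2 = 6806881 ≡ 454
747^8 ≡ 454^2 = 206116 ≡ 618
747^16 ≡ 618^2 = 381924 ≡ 1475
747^32 ≡ 1475^2 = 2175625 ≡ 1234
747^64 ≡ 1234^2 = 1522756 ≡ 960
747^128 ≡ 960^2 = 921600 ≡ 2413
747^256 ≡ 2413^2 = 5822569 ≡ 1977
747^512 ≡ 1977^2 = 3908529 ≡ 1290
747^1024 ≡ 1290^2 = 1664100 ≡ 677
1100 = 1024 + 64 + 8 + 4, so 747^1100 ≡ 677·960·618·454 ≡ 1359 (mod 2777)
R · y^e ≡ 2251·1359 = 3059109 ≡ 1632 (mod 2777)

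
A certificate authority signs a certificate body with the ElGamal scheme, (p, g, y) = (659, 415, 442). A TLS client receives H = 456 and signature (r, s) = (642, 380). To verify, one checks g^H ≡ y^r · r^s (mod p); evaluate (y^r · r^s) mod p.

206

Squares mod 659: 442^1≡442, 442^2≡300, 442^4≡376, 442^8≡350, 442^16≡585, 442^32≡204, 442^64≡99, 442^128≡575, 442^256≡466, 442^512≡345
642 = 512 + 128 + 2, so 442^642 ≡ 345·575·300 ≡ 187 (mod 659)
Squares mod 659: 642^1≡642, 642^2≡289, 642^4≡487, 642^8≡588, 642^16≡428, 642^32≡641, 642^64≡324, 642^128≡195, 642^256≡462
380 = 256 + 64 + 32 + 16 + 8 + 4, so 642^380 ≡ 462·324·641·428·588·487 ≡ 572 (mod 659)
y^r · r^s ≡ 187·572 = 106964 ≡ 206 (mod 659)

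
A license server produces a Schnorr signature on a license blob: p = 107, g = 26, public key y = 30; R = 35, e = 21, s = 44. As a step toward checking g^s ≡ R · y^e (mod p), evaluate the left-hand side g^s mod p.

44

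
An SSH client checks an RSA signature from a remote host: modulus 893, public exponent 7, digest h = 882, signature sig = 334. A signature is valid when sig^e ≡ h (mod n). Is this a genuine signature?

forged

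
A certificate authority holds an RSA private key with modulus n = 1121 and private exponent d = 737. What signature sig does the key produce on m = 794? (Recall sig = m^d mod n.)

Squares mod 1121: m^1≡794, m^2≡434, m^4≡28, m^8≡784, m^16≡348, m^32≡36, m^64≡175, m^128≡358, m^256≡370, m^512≡138
737 = 512 + 128 + 64 + 32 + 1, so m^737 ≡ 138·358·175·36·794 ≡ 299 (mod 1121)

299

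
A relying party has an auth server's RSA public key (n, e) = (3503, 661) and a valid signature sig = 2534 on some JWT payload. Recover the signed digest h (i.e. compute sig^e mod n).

1511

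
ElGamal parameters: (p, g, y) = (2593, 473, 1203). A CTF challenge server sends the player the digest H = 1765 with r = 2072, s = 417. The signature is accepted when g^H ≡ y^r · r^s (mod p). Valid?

yes

Left side g^H mod p:
Squares mod 2593: 473^1≡473, 473^2≡731, 473^4≡203, 473^8≡2314, 473^16≡51, 473^32≡8, 473^64≡64, 473^128≡1503, 473^256≡506, 473^512≡1922, 473^1024≡1652
1765 = 1024 + 512 + 128 + 64 + 32 + 4 + 1, so 473^1765 ≡ 1652·1922·1503·64·8·203·473 ≡ 624 (mod 2593)
Right side y^r · r^s mod p:
Squares mod 2593: 1203^1≡1203, 1203^2≡315, 1203^4≡691, 1203^8≡369, 1203^16≡1325, 1203^32≡164, 1203^64≡966, 1203^128≡2269, 1203^256≡1256, 1203^512≡992, 1203^1024≡1317, 1203^2048≡2365
2072 = 2048 + 16 + 8, so 1203^2072 ≡ 2365·1325·369 ≡ 763 (mod 2593)
Squares mod 2593: 2072^1≡2072, 2072^2≡1769, 2072^4≡2203, 2072^8≡1706, 2072^16≡1090, 2072^32≡506, 2072^64≡1922, 2072^128≡1652, 2072^256≡1268
417 = 256 + 128 + 32 + 1, so 2072^417 ≡ 1268·1652·506·2072 ≡ 1768 (mod 2593)
763·1768 = 1348984 ≡ 624 (mod 2593)
624 ≡ 624 (mod 2593), so the signature is genuine.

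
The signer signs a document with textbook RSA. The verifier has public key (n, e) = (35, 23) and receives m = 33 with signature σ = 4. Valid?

σ^2 ≡ 4^2 = 16
σ^4 ≡ 16^2 = 256 ≡ 11
σ^8 ≡ 11^2 = 121 ≡ 16
σ^16 ≡ 16^2 = 256 ≡ 11
23 = 16 + 4 + 2 + 1, so σ^23 ≡ 11·11·16·4 ≡ 9 (mod 35)
9 ≠ 33, so verification fails.

no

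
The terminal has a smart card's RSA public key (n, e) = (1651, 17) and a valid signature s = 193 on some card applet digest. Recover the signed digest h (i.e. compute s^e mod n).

s^2 ≡ 193^2 = 37249 ≡ 927
s^4 ≡ 927^2 = 859329 ≡ 809
s^8 ≡ 809^2 = 654481 ≡ 685
s^16 ≡ 685^2 = 469225 ≡ 341
17 = 16 + 1, so s^17 ≡ 341·193 ≡ 1424 (mod 1651)

1424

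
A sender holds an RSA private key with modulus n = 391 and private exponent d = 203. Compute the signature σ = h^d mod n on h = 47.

208

Squares mod 391: h^1≡47, h^2≡254, h^4≡1, h^8≡1, h^16≡1, h^32≡1, h^64≡1, h^128≡1
203 = 128 + 64 + 8 + 2 + 1, so h^203 ≡ 1·1·1·254·47 ≡ 208 (mod 391)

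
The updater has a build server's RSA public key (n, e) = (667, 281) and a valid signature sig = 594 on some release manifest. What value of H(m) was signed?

159

Squares mod 667: sig^1≡594, sig^2≡660, sig^4≡49, sig^8≡400, sig^16≡587, sig^32≡397, sig^64≡197, sig^128≡123, sig^256≡455
281 = 256 + 16 + 8 + 1, so sig^281 ≡ 455·587·400·594 ≡ 159 (mod 667)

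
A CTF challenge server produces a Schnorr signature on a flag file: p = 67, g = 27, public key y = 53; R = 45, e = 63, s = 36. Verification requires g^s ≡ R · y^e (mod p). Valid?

g^s mod p:
Squares mod 67: 27^1≡27, 27^2≡59, 27^4≡64, 27^8≡9, 27^16≡14, 27^32≡62
36 = 32 + 4, so 27^36 ≡ 62·64 ≡ 15 (mod 67)
R · y^e mod p:
Squares mod 67: 53^1≡53, 53^2≡62, 53^4≡25, 53^8≡22, 53^16≡15, 53^32≡24
63 = 32 + 16 + 8 + 4 + 2 + 1, so 53^63 ≡ 24·15·22·25·62·53 ≡ 45 (mod 67)
45·45 = 2025 ≡ 15 (mod 67)
15 ≡ 15 (mod 67); signature holds.

yes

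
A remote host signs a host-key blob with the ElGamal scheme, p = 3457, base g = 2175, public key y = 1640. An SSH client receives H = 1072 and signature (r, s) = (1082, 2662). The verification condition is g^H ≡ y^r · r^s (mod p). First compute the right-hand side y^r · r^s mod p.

3310

1640^1082 mod 3457 = 2782
1082^2662 mod 3457 = 1045
y^r · r^s ≡ 2782·1045 = 2907190 ≡ 3310 (mod 3457)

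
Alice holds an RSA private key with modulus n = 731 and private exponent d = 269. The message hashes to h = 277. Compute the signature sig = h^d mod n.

h^2 ≡ 277^2 = 76729 ≡ 705
h^4 ≡ 705^2 = 497025 ≡ 676
h^8 ≡ 676^2 = 456976 ≡ 101
h^16 ≡ 101^2 = 10201 ≡ 698
h^32 ≡ 698^2 = 487204 ≡ 358
h^64 ≡ 358^2 = 128164 ≡ 239
h^128 ≡ 239^2 = 57121 ≡ 103
h^256 ≡ 103^2 = 10609 ≡ 375
269 = 256 + 8 + 4 + 1, so h^269 ≡ 375·101·676·277 ≡ 190 (mod 731)

190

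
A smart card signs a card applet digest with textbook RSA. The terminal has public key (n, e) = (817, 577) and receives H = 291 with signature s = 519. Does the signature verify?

verifies

Squares mod 817: s^1≡519, s^2≡568, s^4≡726, s^8≡111, s^16≡66, s^32≡271, s^64≡728, s^128≡568, s^256≡726, s^512≡111
577 = 512 + 64 + 1, so s^577 ≡ 111·728·519 ≡ 291 (mod 817)
s^577 mod 817 = 291 matches H.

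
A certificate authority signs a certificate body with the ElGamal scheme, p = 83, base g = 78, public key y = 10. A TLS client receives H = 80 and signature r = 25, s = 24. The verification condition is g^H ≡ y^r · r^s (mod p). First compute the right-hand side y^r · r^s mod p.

Squares mod 83: 10^1≡10, 10^2≡17, 10^4≡40, 10^8≡23, 10^16≡31
25 = 16 + 8 + 1, so 10^25 ≡ 31·23·10 ≡ 75 (mod 83)
Squares mod 83: 25^1≡25, 25^2≡44, 25^4≡27, 25^8≡65, 25^16≡75
24 = 16 + 8, so 25^24 ≡ 75·65 ≡ 61 (mod 83)
y^r · r^s ≡ 75·61 = 4575 ≡ 10 (mod 83)

10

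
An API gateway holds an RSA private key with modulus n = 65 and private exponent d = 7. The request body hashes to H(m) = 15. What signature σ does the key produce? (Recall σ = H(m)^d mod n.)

50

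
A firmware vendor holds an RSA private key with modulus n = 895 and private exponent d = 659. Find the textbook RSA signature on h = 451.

731

h^2 ≡ 451^2 = 203401 ≡ 236
h^4 ≡ 236^2 = 55696 ≡ 206
h^8 ≡ 206^2 = 42436 ≡ 371
h^16 ≡ 371^2 = 137641 ≡ 706
h^32 ≡ 706^2 = 498436 ≡ 816
h^64 ≡ 816^2 = 665856 ≡ 871
h^128 ≡ 871^2 = 758641 ≡ 576
h^256 ≡ 576^2 = 331776 ≡ 626
h^512 ≡ 626^2 = 391876 ≡ 761
659 = 512 + 128 + 16 + 2 + 1, so h^659 ≡ 761·576·706·236·451 ≡ 731 (mod 895)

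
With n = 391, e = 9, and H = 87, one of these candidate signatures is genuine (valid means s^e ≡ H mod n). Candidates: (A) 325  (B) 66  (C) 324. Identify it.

A

Candidate A: Squares mod 391: 325^1≡325, 325^2≡55, 325^4≡288, 325^8≡52; 9 = 8 + 1, so 325^9 ≡ 52·325 ≡ 87 (mod 391)
  → matches H = 87
Candidate B: Squares mod 391: 66^1≡66, 66^2≡55, 66^4≡288, 66^8≡52; 9 = 8 + 1, so 66^9 ≡ 52·66 ≡ 304 (mod 391)
Candidate C: Squares mod 391: 324^1≡324, 324^2≡188, 324^4≡154, 324^8≡256; 9 = 8 + 1, so 324^9 ≡ 256·324 ≡ 52 (mod 391)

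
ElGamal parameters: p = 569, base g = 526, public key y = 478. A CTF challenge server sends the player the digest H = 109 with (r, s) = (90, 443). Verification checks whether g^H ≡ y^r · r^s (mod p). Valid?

yes

Left side g^H mod p:
526^2 = 276676 ≡ 142
526^4 ≡ 142^2 = 20164 ≡ 249
526^8 ≡ 249^2 = 62001 ≡ 549
526^16 ≡ 549^2 = 301401 ≡ 400
526^32 ≡ 400^2 = 160000 ≡ 111
526^64 ≡ 111^2 = 12321 ≡ 372
109 = 64 + 32 + 8 + 4 + 1, so 526^109 ≡ 372·111·549·249·526 ≡ 345 (mod 569)
Right side y^r · r^s mod p:
478^2 = 228484 ≡ 315
478^4 ≡ 315^2 = 99225 ≡ 219
478^8 ≡ 219^2 = 47961 ≡ 165
478^16 ≡ 165^2 = 27225 ≡ 482
478^32 ≡ 482^2 = 232324 ≡ 172
478^64 ≡ 172^2 = 29584 ≡ 565
90 = 64 + 16 + 8 + 2, so 478^90 ≡ 565·482·165·315 ≡ 497 (mod 569)
90^2 = 8100 ≡ 134
90^4 ≡ 134^2 = 17956 ≡ 317
90^8 ≡ 317^2 = 100489 ≡ 345
90^16 ≡ 345^2 = 119025 ≡ 104
90^32 ≡ 104^2 = 10816 ≡ 5
90^64 ≡ 5^2 = 25
90^128 ≡ 25^2 = 625 ≡ 56
90^256 ≡ 56^2 = 3136 ≡ 291
443 = 256 + 128 + 32 + 16 + 8 + 2 + 1, so 90^443 ≡ 291·56·5·104·345·134·90 ≡ 256 (mod 569)
497·256 = 127232 ≡ 345 (mod 569)
345 ≡ 345 (mod 569), so the signature is genuine.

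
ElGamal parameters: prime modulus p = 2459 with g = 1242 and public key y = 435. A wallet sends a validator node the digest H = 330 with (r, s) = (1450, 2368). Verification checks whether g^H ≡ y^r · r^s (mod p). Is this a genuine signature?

forged

Left side g^H mod p:
1242^2 = 1542564 ≡ 771
1242^4 ≡ 771^2 = 594441 ≡ 1822
1242^8 ≡ 1822^2 = 3319684 ≡ 34
1242^16 ≡ 34^2 = 1156
1242^32 ≡ 1156^2 = 1336336 ≡ 1099
1242^64 ≡ 1099^2 = 1207801 ≡ 432
1242^128 ≡ 432^2 = 186624 ≡ 2199
1242^256 ≡ 2199^2 = 4835601 ≡ 1207
330 = 256 + 64 + 8 + 2, so 1242^330 ≡ 1207·432·34·771 ≡ 1500 (mod 2459)
Right side y^r · r^s mod p:
435^2 = 189225 ≡ 2341
435^4 ≡ 2341^2 = 5480281 ≡ 1629
435^8 ≡ 1629^2 = 2653641 ≡ 380
435^16 ≡ 380^2 = 144400 ≡ 1778
435^32 ≡ 1778^2 = 3161284 ≡ 1469
435^64 ≡ 1469^2 = 2157961 ≡ 1418
435^128 ≡ 1418^2 = 2010724 ≡ 1721
435^256 ≡ 1721^2 = 2961841 ≡ 1205
435^512 ≡ 1205^2 = 1452025 ≡ 1215
435^1024 ≡ 1215^2 = 1476225 ≡ 825
1450 = 1024 + 256 + 128 + 32 + 8 + 2, so 435^1450 ≡ 825·1205·1721·1469·380·2341 ≡ 26 (mod 2459)
1450^2 = 2102500 ≡ 55
1450^4 ≡ 55^2 = 3025 ≡ 566
1450^8 ≡ 566^2 = 320356 ≡ 686
1450^16 ≡ 686^2 = 470596 ≡ 927
1450^32 ≡ 927^2 = 859329 ≡ 1138
1450^64 ≡ 1138^2 = 1295044 ≡ 1610
1450^128 ≡ 1610^2 = 2592100 ≡ 314
1450^256 ≡ 314^2 = 98596 ≡ 236
1450^512 ≡ 236^2 = 55696 ≡ 1598
1450^1024 ≡ 1598^2 = 2553604 ≡ 1162
1450^2048 ≡ 1162^2 = 1350244 ≡ 253
2368 = 2048 + 256 + 64, so 1450^2368 ≡ 253·236·1610 ≡ 193 (mod 2459)
26·193 = 5018 ≡ 100 (mod 2459)
1500 ≠ 100, so verification fails.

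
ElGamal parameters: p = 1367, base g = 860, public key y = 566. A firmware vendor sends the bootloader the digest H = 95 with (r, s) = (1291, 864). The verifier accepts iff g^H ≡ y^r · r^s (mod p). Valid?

no

Left side g^H mod p:
860^2 = 739600 ≡ 53
860^4 ≡ 53^2 = 2809 ≡ 75
860^8 ≡ 75^2 = 5625 ≡ 157
860^16 ≡ 157^2 = 24649 ≡ 43
860^32 ≡ 43^2 = 1849 ≡ 482
860^64 ≡ 482^2 = 232324 ≡ 1301
95 = 64 + 16 + 8 + 4 + 2 + 1, so 860^95 ≡ 1301·43·157·75·53·860 ≡ 815 (mod 1367)
Right side y^r · r^s mod p:
566^2 = 320356 ≡ 478
566^4 ≡ 478^2 = 228484 ≡ 195
566^8 ≡ 195^2 = 38025 ≡ 1116
566^16 ≡ 1116^2 = 1245456 ≡ 119
566^32 ≡ 119^2 = 14161 ≡ 491
566^64 ≡ 491^2 = 241081 ≡ 489
566^128 ≡ 489^2 = 239121 ≡ 1263
566^256 ≡ 1263^2 = 1595169 ≡ 1247
566^512 ≡ 1247^2 = 1555009 ≡ 730
566^1024 ≡ 730^2 = 532900 ≡ 1137
1291 = 1024 + 256 + 8 + 2 + 1, so 566^1291 ≡ 1137·1247·1116·478·566 ≡ 369 (mod 1367)
1291^2 = 1666681 ≡ 308
1291^4 ≡ 308^2 = 94864 ≡ 541
1291^8 ≡ 541^2 = 292681 ≡ 143
1291^16 ≡ 143^2 = 20449 ≡ 1311
1291^32 ≡ 1311^2 = 1718721 ≡ 402
1291^64 ≡ 402^2 = 161604 ≡ 298
1291^128 ≡ 298^2 = 88804 ≡ 1316
1291^256 ≡ 1316^2 = 1731856 ≡ 1234
1291^512 ≡ 1234^2 = 1522756 ≡ 1285
864 = 512 + 256 + 64 + 32, so 1291^864 ≡ 1285·1234·298·402 ≡ 1330 (mod 1367)
369·1330 = 490770 ≡ 17 (mod 1367)
815 ≠ 17, so verification fails.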